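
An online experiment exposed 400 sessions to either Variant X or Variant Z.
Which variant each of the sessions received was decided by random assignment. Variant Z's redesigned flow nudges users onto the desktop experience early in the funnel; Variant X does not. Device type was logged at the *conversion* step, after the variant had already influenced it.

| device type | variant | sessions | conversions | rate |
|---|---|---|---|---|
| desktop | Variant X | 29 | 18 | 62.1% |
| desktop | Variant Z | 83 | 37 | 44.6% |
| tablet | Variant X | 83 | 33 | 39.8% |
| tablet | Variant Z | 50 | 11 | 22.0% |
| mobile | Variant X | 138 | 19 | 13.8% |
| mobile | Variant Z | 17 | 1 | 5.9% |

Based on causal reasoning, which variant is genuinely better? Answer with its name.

Variant Z

The device type-specific comparison favours Variant X throughout, but the pooled figures favour Variant Z. The question is whether to condition on device type.
Stratifying would compare variants among sessions the variants themselves sorted into device type groups — a form of selection on an intermediate. The unconditioned pooled rates give the total causal effect.
Pooled: Variant X 28.0% vs Variant Z 32.7%; Variant Z is higher overall.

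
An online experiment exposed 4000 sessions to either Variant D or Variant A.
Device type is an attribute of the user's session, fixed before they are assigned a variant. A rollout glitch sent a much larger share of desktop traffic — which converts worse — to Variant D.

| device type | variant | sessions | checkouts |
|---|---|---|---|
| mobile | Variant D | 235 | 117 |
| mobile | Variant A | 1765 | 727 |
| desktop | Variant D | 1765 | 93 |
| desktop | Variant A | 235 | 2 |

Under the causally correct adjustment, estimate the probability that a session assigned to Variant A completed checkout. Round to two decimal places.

0.21

The imbalance in device type arose from how sessions were allocated, not from anything the variant did; and device type independently affects the outcome. The pooled gap is confounded — condition on device type.
Standardising Variant A to the population device type mix: 0.500·727/1765 + 0.500·2/235 = 0.210.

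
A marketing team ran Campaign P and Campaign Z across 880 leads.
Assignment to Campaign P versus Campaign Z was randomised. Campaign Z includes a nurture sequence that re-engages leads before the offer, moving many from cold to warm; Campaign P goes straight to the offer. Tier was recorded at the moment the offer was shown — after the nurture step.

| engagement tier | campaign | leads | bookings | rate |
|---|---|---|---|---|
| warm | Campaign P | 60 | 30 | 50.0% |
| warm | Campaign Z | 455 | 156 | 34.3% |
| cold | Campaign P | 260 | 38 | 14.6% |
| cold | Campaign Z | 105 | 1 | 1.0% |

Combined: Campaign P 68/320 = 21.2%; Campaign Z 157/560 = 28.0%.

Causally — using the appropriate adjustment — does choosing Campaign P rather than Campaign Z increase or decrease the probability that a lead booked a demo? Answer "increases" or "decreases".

Campaign P is higher inside every engagement tier stratum but Campaign Z is higher in aggregate. Whether to stratify depends on how engagement tier relates to the campaign.
Engagement tier is downstream of the campaign. One should not condition on a consequence of treatment, so the overall rates are the right comparison.
Pooled: Campaign P 21.2% vs Campaign Z 28.0%; Campaign Z is higher overall.

decreases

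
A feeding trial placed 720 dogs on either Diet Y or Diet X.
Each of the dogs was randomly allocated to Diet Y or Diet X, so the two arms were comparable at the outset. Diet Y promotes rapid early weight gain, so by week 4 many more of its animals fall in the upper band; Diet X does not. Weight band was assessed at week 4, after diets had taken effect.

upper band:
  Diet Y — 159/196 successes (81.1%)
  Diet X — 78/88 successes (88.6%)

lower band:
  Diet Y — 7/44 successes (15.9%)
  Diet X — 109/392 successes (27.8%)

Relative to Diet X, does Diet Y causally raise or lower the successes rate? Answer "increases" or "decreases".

Within every week-4 weight band level Diet X has the higher rate, yet pooled Diet Y does — Simpson's reversal.
Stratifying would compare diets among dogs the diets themselves sorted into week-4 weight band groups — a form of selection on an intermediate. The unconditioned pooled rates give the total causal effect.
Pooled: Diet Y 69.2% vs Diet X 39.0%; Diet Y is higher overall.

increases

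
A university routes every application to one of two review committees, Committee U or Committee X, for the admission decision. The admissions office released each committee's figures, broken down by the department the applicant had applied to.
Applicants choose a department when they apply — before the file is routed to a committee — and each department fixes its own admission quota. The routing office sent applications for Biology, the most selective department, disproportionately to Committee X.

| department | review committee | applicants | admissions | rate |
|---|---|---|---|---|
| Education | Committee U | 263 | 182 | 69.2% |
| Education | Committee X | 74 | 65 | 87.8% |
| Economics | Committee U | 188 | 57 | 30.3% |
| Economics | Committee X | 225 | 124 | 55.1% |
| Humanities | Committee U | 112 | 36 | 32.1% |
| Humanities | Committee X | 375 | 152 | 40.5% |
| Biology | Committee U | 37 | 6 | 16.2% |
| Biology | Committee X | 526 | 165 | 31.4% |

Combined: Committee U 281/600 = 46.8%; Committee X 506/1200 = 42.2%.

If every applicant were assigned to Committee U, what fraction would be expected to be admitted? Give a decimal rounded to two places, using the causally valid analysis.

Within every department level Committee X has the higher rate, yet pooled Committee U does — Simpson's reversal.
Nothing the review committee does changes department; the imbalance is an allocation artefact. With department also predicting the outcome, the pooled figure is confounded, and the within-stratum comparison is the causal one.
Standardising Committee U to the population department mix: 0.187·182/263 + 0.229·57/188 + 0.271·36/112 + 0.313·6/37 = 0.337.

0.34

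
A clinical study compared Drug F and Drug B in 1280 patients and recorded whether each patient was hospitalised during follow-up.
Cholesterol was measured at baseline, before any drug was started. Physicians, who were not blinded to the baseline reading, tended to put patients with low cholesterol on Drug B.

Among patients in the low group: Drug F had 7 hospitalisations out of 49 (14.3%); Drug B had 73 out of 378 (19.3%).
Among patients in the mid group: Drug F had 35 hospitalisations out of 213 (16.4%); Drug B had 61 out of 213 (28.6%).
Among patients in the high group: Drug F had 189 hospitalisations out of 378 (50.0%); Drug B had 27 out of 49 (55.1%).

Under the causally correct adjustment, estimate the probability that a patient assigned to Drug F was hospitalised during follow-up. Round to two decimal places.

Within every cholesterol level Drug F has the lower rate, yet pooled Drug B does — Simpson's reversal.
Nothing the drug does changes cholesterol; the imbalance is an allocation artefact. With cholesterol also predicting the outcome, the pooled figure is confounded, and the within-stratum comparison is the causal one.
Standardising Drug F to the population cholesterol mix: 0.334·7/49 + 0.333·35/213 + 0.334·189/378 = 0.269.

0.27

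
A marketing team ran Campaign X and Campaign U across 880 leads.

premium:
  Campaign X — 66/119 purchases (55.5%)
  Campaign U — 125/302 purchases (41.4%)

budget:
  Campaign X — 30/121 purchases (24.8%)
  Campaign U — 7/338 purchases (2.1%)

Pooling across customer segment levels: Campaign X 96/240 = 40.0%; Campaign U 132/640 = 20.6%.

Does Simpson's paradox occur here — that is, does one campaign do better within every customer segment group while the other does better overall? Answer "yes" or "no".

no

Within each customer segment level (premium 55.5% vs 41.4%; budget 24.8% vs 2.1%), Campaign X has the higher rate every time. Pooled: 40.0% vs 20.6% — Campaign X has the higher rate overall. They agree.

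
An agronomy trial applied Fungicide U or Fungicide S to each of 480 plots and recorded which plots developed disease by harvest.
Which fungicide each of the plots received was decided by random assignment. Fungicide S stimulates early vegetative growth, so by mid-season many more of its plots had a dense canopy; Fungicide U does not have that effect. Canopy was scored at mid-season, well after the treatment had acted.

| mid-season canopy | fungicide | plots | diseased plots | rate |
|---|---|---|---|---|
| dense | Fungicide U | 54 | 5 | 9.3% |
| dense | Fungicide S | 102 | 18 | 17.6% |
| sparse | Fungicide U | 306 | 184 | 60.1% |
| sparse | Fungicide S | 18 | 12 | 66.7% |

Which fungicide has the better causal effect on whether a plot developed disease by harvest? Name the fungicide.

Fungicide S

Mid-season canopy lies on the pathway fungicide → mid-season canopy → outcome, so adjusting for it blocks the indirect effect. For the total causal effect of fungicide, use the unadjusted pooled rates.
Pooled: Fungicide U 52.5% vs Fungicide S 25.0%; Fungicide S is lower overall.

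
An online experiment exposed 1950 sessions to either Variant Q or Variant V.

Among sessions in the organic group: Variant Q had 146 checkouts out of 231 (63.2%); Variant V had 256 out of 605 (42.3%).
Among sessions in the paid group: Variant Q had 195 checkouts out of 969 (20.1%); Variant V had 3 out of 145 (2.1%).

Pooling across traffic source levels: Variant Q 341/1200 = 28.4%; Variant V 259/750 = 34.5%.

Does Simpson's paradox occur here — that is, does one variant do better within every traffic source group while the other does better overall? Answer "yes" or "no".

Within each traffic source level (organic 63.2% vs 42.3%; paid 20.1% vs 2.1%), Variant Q has the higher rate every time. Pooled: 28.4% vs 34.5% — Variant V has the higher rate overall. The two comparisons disagree.

yes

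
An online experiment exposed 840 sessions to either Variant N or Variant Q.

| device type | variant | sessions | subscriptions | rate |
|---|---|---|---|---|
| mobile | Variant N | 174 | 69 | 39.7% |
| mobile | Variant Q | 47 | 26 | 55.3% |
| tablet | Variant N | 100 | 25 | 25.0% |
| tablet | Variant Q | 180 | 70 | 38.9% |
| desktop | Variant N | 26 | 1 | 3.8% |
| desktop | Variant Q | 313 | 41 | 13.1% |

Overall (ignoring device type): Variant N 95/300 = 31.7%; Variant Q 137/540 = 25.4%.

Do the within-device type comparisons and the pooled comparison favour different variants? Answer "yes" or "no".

Within each device type level (mobile 39.7% vs 55.3%; tablet 25.0% vs 38.9%; desktop 3.8% vs 13.1%), Variant Q has the higher rate every time. Pooled: 31.7% vs 25.4% — Variant N has the higher rate overall. The two comparisons disagree.

yes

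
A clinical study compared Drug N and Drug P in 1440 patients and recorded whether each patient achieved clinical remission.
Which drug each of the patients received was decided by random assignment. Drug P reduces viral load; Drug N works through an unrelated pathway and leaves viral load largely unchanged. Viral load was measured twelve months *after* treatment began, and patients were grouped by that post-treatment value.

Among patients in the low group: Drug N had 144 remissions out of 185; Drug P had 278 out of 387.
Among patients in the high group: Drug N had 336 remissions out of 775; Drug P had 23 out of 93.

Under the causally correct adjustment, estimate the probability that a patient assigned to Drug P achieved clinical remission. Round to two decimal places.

Viral load is downstream of the drug. One should not condition on a consequence of treatment, so the overall rates are the right comparison.
So P(outcome | do(Drug P)) is just the pooled rate for Drug P: 301/480 = 0.627.

0.63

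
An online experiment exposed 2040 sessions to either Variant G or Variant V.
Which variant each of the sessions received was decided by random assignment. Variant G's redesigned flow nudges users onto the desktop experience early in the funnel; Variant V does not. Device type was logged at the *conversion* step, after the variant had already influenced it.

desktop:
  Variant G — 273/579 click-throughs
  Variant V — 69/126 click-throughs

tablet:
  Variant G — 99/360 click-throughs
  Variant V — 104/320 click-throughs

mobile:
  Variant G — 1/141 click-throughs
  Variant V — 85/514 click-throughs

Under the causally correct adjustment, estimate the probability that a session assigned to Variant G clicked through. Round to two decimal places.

0.35

The stratified and pooled comparisons disagree (Variant V wins within each device type; Variant G wins overall), so the answer turns on the causal role of device type.
Device type lies on the pathway variant → device type → outcome, so adjusting for it blocks the indirect effect. For the total causal effect of variant, use the unadjusted pooled rates.
So P(outcome | do(Variant G)) is just the pooled rate for Variant G: 373/1080 = 0.345.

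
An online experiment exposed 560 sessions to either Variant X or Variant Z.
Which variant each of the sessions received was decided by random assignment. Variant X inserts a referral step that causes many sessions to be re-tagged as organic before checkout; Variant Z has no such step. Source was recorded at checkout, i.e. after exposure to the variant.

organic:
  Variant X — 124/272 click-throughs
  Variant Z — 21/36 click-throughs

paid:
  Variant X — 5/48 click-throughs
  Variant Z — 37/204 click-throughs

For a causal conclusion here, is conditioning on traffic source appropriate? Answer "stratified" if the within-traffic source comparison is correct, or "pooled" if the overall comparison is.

The traffic source-specific comparison favours Variant Z throughout, but the pooled figures favour Variant X. The question is whether to condition on traffic source.
Traffic source is recorded after the variant and is itself shifted by it — it sits on the causal path from variant to outcome. Conditioning on a mediator would strip out part of the effect we want; the pooled comparison gives the total causal effect.
Pooled: Variant X 40.3% vs Variant Z 24.2%; Variant X is higher overall.

pooled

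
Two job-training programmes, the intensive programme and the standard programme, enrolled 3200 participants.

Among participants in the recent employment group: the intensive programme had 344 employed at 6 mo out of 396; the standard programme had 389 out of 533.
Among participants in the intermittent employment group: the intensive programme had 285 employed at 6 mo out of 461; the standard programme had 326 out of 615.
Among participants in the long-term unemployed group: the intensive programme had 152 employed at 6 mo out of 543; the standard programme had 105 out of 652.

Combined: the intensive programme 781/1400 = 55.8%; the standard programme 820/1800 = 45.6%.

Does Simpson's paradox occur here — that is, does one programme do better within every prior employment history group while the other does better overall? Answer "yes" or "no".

no

Within each prior employment history level (recent employment 86.9% vs 73.0%; intermittent employment 61.8% vs 53.0%; long-term unemployed 28.0% vs 16.1%), the intensive programme has the higher rate every time. Pooled: 55.8% vs 45.6% — the intensive programme has the higher rate overall. They agree.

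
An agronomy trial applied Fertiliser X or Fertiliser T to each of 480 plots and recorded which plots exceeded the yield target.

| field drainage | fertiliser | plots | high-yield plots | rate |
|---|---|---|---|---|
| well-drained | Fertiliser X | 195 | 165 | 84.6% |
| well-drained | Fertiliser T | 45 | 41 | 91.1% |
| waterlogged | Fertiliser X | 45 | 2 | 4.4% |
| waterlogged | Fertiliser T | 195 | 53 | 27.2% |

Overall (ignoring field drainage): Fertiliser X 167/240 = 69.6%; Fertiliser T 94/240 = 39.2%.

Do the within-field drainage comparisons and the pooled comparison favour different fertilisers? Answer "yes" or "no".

yes

Within each field drainage level (well-drained 84.6% vs 91.1%; waterlogged 4.4% vs 27.2%), Fertiliser T has the higher rate every time. Pooled: 69.6% vs 39.2% — Fertiliser X has the higher rate overall. The two comparisons disagree.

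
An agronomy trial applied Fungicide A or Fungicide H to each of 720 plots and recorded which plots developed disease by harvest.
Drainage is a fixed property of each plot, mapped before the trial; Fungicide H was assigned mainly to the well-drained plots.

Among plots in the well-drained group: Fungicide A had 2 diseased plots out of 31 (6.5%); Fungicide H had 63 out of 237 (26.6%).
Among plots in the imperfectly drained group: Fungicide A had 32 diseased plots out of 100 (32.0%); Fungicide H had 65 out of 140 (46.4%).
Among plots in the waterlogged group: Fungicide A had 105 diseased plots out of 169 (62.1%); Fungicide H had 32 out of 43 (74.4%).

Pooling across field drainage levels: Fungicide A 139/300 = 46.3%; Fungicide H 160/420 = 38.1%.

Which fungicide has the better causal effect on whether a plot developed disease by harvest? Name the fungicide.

Nothing the fungicide does changes field drainage; the imbalance is an allocation artefact. With field drainage also predicting the outcome, the pooled figure is confounded, and the within-stratum comparison is the causal one.
Within each level — well-drained: 6.5% vs 26.6%; imperfectly drained: 32.0% vs 46.4%; waterlogged: 62.1% vs 74.4% — Fungicide A is lower every time.

Fungicide A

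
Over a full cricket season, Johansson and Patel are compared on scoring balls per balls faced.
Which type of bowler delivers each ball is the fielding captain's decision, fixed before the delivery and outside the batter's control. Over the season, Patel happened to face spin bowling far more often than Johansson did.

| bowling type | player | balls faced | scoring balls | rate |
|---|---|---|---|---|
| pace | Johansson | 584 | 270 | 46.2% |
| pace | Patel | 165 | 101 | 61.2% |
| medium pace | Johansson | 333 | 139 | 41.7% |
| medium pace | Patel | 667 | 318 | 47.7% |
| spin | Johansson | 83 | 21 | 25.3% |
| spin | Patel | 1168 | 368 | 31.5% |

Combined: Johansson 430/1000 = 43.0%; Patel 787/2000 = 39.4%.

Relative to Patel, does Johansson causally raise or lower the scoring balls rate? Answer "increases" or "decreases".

decreases

The imbalance in bowling type arose from how balls faced were allocated, not from anything the player did; and bowling type independently affects the outcome. The pooled gap is confounded — condition on bowling type.
Within each level — pace: 46.2% vs 61.2%; medium pace: 41.7% vs 47.7%; spin: 25.3% vs 31.5% — Patel is higher every time.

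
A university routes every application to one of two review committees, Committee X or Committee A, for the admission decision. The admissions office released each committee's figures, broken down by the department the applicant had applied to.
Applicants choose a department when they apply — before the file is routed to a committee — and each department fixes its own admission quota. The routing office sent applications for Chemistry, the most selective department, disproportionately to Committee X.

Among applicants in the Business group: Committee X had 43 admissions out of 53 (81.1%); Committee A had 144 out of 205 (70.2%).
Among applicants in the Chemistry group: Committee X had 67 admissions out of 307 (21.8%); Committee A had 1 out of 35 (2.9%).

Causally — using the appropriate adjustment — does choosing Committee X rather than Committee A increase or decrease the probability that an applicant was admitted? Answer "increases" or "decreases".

increases

Here department is a common cause — it drives both which review committee a case falls under and the outcome. The crude comparison mixes populations; the stratum-specific rates are the causally relevant ones.
Within each level — Business: 81.1% vs 70.2%; Chemistry: 21.8% vs 2.9% — Committee X is higher every time.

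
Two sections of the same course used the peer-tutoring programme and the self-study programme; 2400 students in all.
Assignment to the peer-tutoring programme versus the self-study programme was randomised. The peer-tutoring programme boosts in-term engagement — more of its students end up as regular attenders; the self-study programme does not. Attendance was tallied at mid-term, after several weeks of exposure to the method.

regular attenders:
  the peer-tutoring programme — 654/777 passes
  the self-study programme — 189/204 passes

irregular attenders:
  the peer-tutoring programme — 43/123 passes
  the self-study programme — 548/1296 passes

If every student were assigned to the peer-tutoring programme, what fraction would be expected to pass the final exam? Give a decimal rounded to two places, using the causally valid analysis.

0.77

Because the teaching method influences mid-term attendance, mid-term attendance is a post-treatment mediator, not a confounder. Stratifying on it would bias the estimate; the causal effect is the crude pooled difference.
So P(outcome | do(the peer-tutoring programme)) is just the pooled rate for the peer-tutoring programme: 697/900 = 0.774.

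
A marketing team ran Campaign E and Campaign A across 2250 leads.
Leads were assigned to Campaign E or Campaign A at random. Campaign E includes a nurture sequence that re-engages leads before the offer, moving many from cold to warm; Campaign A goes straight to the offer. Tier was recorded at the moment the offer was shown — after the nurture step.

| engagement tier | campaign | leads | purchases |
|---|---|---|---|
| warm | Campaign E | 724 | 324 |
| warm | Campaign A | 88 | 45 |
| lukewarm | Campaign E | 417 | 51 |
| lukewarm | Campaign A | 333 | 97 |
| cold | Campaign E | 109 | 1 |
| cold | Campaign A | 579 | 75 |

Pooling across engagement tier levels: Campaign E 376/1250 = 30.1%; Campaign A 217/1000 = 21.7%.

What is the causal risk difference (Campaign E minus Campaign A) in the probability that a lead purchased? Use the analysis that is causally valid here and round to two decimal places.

+0.08

Because the campaign influences engagement tier, engagement tier is a post-treatment mediator, not a confounder. Stratifying on it would bias the estimate; the causal effect is the crude pooled difference.
The causal difference is the pooled difference: 0.301 − 0.217 = +0.084.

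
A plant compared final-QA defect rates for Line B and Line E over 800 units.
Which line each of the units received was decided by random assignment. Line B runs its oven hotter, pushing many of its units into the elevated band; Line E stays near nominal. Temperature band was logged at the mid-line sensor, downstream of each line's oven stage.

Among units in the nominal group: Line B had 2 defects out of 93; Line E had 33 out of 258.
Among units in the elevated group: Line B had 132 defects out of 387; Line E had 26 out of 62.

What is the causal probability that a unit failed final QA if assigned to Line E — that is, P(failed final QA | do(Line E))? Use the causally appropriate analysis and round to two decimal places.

0.18

The distribution of in-process temperature band is itself part of what the line does — it is an intermediate outcome. Holding it fixed would remove that part of the effect; the total effect is the pooled difference.
So P(outcome | do(Line E)) is just the pooled rate for Line E: 59/320 = 0.184.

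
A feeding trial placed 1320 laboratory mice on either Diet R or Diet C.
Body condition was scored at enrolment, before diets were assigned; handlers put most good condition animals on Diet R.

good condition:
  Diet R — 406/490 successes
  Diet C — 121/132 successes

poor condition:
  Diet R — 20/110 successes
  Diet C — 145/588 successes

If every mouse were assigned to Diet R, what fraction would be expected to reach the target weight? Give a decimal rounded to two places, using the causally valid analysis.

0.49

The stratified and pooled comparisons disagree (Diet C wins within each starting body condition; Diet R wins overall), so the answer turns on the causal role of starting body condition.
Nothing the diet does changes starting body condition; the imbalance is an allocation artefact. With starting body condition also predicting the outcome, the pooled figure is confounded, and the within-stratum comparison is the causal one.
Standardising Diet R to the population starting body condition mix: 0.471·406/490 + 0.529·20/110 = 0.487.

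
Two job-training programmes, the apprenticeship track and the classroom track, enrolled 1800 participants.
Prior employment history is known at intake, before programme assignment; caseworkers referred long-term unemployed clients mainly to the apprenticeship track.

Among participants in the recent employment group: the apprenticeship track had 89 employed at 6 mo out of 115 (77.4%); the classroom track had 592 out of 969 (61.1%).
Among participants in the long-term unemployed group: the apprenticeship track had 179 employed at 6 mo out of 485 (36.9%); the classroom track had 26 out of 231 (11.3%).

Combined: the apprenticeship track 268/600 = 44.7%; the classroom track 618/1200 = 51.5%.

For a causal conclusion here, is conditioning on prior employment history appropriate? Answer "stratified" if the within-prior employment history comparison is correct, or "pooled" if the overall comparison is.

stratified

Since prior employment history is a pre-existing factor (not a product of the programme) and it affects the outcome on its own, it is a confounder. The stratified rates, not the pooled rate, identify the causal effect.
Within each level — recent employment: 77.4% vs 61.1%; long-term unemployed: 36.9% vs 11.3% — the apprenticeship track is higher every time.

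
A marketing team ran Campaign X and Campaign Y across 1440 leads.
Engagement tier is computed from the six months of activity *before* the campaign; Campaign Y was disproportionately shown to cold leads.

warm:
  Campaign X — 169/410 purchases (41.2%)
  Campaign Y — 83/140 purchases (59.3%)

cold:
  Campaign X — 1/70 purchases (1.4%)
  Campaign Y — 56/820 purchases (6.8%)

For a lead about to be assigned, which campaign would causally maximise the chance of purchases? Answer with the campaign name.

Campaign Y

Within every engagement tier level Campaign Y has the higher rate, yet pooled Campaign X does — Simpson's reversal.
Engagement tier differs across campaigns for reasons unrelated to any effect of the campaign itself, and it separately predicts the outcome — a classic confounder. We must compare within engagement tier levels.
Within each level — warm: 41.2% vs 59.3%; cold: 1.4% vs 6.8% — Campaign Y is higher every time.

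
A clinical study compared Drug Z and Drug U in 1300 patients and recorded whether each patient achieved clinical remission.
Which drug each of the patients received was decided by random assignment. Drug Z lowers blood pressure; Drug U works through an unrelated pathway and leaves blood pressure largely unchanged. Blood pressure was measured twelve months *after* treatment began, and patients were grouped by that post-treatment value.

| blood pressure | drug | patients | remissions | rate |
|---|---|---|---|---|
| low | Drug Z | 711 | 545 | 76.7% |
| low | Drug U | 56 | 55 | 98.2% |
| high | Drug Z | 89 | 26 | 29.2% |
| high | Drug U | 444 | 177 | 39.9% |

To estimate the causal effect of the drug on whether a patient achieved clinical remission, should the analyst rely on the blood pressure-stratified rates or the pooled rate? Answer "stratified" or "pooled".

pooled

Drug U is higher inside every blood pressure stratum but Drug Z is higher in aggregate. Whether to stratify depends on how blood pressure relates to the drug.
Blood pressure is downstream of the drug. One should not condition on a consequence of treatment, so the overall rates are the right comparison.
Pooled: Drug Z 71.4% vs Drug U 46.4%; Drug Z is higher overall.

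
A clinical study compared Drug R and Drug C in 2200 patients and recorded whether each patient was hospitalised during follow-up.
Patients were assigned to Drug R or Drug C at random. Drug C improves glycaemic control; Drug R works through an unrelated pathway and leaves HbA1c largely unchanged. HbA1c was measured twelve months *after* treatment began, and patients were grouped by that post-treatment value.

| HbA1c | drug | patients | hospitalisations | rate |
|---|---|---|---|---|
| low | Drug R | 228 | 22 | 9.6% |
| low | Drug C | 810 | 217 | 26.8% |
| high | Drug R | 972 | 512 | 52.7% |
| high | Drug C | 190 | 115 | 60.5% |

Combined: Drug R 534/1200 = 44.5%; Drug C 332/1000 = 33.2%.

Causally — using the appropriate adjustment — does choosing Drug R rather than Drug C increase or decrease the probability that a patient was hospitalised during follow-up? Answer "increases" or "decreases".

HbA1c here is a post-treatment variable shaped by the drug; conditioning on it would introduce bias rather than remove it. The overall comparison is the causal one.
Pooled: Drug R 44.5% vs Drug C 33.2%; Drug C is lower overall.

increases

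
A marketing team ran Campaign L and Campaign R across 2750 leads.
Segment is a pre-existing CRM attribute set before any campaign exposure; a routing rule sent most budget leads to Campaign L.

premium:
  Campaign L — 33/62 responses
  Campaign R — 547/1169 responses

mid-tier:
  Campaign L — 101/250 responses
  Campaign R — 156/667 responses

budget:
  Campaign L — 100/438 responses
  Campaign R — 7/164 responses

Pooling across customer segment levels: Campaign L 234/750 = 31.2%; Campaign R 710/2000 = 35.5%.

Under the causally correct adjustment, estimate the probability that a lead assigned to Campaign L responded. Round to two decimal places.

0.42

Customer segment satisfies the back-door criterion: it is not a descendant of the campaign, and it blocks the spurious path from campaign to outcome. Adjusting for it (i.e., using the within-customer segment rates) gives the causal effect.
Standardising Campaign L to the population customer segment mix: 0.448·33/62 + 0.333·101/250 + 0.219·100/438 = 0.423.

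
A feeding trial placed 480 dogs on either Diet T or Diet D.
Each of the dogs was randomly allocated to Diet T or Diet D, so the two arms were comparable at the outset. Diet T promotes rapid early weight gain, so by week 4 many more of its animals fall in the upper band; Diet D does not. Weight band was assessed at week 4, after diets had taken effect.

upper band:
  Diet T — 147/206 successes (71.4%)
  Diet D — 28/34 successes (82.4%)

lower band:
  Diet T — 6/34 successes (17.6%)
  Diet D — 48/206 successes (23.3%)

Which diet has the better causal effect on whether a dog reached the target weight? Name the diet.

Diet T

The week-4 weight band-specific comparison favours Diet D throughout, but the pooled figures favour Diet T. The question is whether to condition on week-4 weight band.
Because the diet influences week-4 weight band, week-4 weight band is a post-treatment mediator, not a confounder. Stratifying on it would bias the estimate; the causal effect is the crude pooled difference.
Pooled: Diet T 63.7% vs Diet D 31.7%; Diet T is higher overall.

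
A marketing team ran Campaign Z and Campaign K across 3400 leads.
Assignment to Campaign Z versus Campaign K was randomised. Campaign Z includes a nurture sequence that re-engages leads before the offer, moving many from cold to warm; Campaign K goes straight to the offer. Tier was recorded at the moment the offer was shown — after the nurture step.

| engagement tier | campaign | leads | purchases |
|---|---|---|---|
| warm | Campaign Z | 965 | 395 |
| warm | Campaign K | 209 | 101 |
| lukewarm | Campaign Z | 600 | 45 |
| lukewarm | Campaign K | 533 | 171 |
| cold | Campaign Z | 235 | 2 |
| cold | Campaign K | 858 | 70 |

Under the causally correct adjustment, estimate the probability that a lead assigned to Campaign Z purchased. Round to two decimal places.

0.25

The stratified and pooled comparisons disagree (Campaign K wins within each engagement tier; Campaign Z wins overall), so the answer turns on the causal role of engagement tier.
Because the campaign influences engagement tier, engagement tier is a post-treatment mediator, not a confounder. Stratifying on it would bias the estimate; the causal effect is the crude pooled difference.
So P(outcome | do(Campaign Z)) is just the pooled rate for Campaign Z: 442/1800 = 0.246.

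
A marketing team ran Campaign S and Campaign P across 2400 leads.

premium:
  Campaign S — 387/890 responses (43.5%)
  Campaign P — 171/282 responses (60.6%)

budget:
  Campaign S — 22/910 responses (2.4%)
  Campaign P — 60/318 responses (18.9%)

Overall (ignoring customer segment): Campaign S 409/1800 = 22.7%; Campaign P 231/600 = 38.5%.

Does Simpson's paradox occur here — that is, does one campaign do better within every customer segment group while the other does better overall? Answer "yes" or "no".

Within each customer segment level (premium 43.5% vs 60.6%; budget 2.4% vs 18.9%), Campaign P has the higher rate every time. Pooled: 22.7% vs 38.5% — Campaign P has the higher rate overall. They agree.

no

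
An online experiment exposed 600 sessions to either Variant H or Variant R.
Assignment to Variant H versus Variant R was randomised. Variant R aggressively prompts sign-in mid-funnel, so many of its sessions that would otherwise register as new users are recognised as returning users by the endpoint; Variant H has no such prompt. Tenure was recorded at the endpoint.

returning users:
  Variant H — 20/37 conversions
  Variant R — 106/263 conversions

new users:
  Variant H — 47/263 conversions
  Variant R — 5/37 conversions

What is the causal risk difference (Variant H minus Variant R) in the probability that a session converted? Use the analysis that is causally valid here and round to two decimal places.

-0.15

Within every user tenure level Variant H has the higher rate, yet pooled Variant R does — Simpson's reversal.
User tenure here is a post-treatment variable shaped by the variant; conditioning on it would introduce bias rather than remove it. The overall comparison is the causal one.
The causal difference is the pooled difference: 0.223 − 0.370 = -0.147.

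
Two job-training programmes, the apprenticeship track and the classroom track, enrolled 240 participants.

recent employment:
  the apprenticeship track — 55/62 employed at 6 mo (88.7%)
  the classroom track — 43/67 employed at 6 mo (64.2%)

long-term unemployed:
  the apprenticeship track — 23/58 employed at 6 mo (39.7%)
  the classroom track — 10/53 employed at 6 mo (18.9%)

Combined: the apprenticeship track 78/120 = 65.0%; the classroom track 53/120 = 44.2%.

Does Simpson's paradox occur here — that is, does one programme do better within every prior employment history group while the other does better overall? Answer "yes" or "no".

no

Within each prior employment history level (recent employment 88.7% vs 64.2%; long-term unemployed 39.7% vs 18.9%), the apprenticeship track has the higher rate every time. Pooled: 65.0% vs 44.2% — the apprenticeship track has the higher rate overall. They agree.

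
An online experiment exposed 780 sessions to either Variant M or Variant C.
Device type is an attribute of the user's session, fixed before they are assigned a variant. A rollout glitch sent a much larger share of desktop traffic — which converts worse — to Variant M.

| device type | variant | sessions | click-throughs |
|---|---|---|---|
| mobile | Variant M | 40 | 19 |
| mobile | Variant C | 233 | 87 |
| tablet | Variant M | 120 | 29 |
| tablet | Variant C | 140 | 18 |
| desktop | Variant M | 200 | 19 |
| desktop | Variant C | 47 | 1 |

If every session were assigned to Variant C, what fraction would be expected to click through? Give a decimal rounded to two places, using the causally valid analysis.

Device type is set before the variant has any effect — it is not caused by the variant — and it independently drives the outcome. That makes it a confounder, so the causal comparison is within device type levels.
Standardising Variant C to the population device type mix: 0.350·87/233 + 0.333·18/140 + 0.317·1/47 = 0.180.

0.18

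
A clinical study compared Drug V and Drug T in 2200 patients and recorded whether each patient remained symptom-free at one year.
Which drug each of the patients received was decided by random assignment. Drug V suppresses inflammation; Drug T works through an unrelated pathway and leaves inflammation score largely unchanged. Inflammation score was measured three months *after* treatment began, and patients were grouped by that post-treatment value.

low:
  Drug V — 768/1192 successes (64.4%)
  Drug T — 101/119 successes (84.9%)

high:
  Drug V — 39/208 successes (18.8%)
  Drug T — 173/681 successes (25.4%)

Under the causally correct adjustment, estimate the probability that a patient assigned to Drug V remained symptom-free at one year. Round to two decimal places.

0.58

Inflammation score is recorded after the drug and is itself shifted by it — it sits on the causal path from drug to outcome. Conditioning on a mediator would strip out part of the effect we want; the pooled comparison gives the total causal effect.
So P(outcome | do(Drug V)) is just the pooled rate for Drug V: 807/1400 = 0.576.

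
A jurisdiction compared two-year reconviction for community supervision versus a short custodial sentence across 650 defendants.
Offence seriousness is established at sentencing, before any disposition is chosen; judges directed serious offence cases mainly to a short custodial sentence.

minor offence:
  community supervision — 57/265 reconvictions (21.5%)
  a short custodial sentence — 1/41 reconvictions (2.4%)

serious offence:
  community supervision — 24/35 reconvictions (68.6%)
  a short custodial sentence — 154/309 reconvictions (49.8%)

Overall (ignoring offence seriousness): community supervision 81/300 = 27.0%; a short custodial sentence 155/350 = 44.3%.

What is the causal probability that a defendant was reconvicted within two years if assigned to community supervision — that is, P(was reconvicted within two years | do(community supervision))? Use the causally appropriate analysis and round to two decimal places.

a short custodial sentence is lower inside every offence seriousness stratum but community supervision is lower in aggregate. Whether to stratify depends on how offence seriousness relates to the disposition.
Offence seriousness is set before the disposition has any effect — it is not caused by the disposition — and it independently drives the outcome. That makes it a confounder, so the causal comparison is within offence seriousness levels.
Standardising community supervision to the population offence seriousness mix: 0.471·57/265 + 0.529·24/35 = 0.464.

0.46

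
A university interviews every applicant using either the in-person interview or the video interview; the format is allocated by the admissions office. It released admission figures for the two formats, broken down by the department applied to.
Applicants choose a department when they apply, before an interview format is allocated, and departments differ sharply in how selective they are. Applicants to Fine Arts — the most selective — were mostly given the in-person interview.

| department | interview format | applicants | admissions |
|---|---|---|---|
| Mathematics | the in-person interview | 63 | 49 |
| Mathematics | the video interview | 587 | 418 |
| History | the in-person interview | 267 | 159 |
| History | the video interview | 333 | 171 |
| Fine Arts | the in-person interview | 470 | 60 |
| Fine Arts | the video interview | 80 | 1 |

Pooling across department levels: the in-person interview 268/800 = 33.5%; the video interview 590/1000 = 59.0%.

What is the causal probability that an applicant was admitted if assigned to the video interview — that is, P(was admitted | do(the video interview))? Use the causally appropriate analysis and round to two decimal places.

0.43

The imbalance in department arose from how applicants were allocated, not from anything the interview format did; and department independently affects the outcome. The pooled gap is confounded — condition on department.
Standardising the video interview to the population department mix: 0.361·418/587 + 0.333·171/333 + 0.306·1/80 = 0.432.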